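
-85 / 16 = -5.31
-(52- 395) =343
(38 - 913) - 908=-1783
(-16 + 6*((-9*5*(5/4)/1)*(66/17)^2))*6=-8848644/289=-30618.15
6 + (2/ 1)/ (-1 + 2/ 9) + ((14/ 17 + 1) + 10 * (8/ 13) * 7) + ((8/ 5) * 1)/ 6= 1127663/ 23205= 48.60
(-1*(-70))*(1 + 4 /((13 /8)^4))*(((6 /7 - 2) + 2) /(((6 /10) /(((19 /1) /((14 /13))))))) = 42697750 /15379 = 2776.37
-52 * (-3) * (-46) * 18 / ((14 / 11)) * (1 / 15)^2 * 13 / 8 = -128271 / 175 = -732.98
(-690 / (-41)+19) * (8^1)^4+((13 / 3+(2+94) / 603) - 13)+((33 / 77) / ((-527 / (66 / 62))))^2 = 5271959531392450025 / 35925213480107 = 146748.18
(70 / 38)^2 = 1225 / 361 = 3.39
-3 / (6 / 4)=-2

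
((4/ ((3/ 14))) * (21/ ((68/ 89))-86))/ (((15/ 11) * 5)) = -612766/ 3825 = -160.20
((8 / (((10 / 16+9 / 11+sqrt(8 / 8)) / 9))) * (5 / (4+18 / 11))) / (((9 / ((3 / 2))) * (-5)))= -5808 / 6665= -0.87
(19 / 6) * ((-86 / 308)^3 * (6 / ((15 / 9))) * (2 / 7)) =-4531899 / 63914620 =-0.07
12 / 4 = 3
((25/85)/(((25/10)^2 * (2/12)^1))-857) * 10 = -145642/17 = -8567.18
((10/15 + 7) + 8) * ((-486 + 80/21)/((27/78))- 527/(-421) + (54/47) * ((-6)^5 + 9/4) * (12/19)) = -499710541459/4535433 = -110179.24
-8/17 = -0.47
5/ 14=0.36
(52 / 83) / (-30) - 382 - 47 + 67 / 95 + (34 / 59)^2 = -35241471506 / 82343055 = -427.98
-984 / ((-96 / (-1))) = -41 / 4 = -10.25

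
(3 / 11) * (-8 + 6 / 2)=-15 / 11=-1.36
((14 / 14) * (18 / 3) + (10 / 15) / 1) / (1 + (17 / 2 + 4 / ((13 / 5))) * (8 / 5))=1300 / 3327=0.39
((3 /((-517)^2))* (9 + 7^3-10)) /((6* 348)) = 57 /31005524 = 0.00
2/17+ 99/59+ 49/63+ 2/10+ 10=576527/45135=12.77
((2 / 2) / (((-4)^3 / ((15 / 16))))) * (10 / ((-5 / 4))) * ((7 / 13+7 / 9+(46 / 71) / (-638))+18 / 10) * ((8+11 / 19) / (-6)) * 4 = -840991817 / 402789816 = -2.09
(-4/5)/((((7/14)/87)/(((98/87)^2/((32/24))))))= -19208/145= -132.47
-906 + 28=-878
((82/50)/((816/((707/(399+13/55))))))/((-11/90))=-86961/2986288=-0.03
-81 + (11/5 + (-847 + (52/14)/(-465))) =-925.81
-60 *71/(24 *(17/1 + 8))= -71/10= -7.10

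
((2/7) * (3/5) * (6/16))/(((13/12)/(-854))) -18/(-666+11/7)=-15312204/302315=-50.65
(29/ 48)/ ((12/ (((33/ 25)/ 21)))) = 319/ 100800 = 0.00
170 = 170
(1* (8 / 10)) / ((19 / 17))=68 / 95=0.72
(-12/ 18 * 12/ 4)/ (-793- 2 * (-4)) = 2/ 785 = 0.00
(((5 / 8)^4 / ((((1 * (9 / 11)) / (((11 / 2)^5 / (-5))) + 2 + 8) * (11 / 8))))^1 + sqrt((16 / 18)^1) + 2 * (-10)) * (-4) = 76.18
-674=-674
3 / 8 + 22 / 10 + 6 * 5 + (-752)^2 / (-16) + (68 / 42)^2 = -622847297 / 17640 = -35308.80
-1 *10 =-10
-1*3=-3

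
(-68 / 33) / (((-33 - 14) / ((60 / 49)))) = 1360 / 25333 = 0.05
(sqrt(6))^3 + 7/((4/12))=6* sqrt(6) + 21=35.70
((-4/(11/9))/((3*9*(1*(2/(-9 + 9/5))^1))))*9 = 216/55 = 3.93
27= 27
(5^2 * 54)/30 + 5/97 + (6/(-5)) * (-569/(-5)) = -221908/2425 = -91.51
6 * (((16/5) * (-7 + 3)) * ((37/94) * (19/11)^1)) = -134976/2585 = -52.22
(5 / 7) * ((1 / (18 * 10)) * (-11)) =-11 / 252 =-0.04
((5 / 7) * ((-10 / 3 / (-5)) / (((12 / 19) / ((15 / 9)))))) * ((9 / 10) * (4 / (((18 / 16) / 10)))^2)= 2432000 / 1701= 1429.75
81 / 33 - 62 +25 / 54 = -35095 / 594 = -59.08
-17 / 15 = -1.13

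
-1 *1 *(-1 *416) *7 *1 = 2912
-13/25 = -0.52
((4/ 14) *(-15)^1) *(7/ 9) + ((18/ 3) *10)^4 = 38879990/ 3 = 12959996.67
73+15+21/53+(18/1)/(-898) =2103088/23797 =88.38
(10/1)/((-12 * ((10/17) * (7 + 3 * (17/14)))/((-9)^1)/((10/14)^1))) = 0.86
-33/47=-0.70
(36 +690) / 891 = 22 / 27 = 0.81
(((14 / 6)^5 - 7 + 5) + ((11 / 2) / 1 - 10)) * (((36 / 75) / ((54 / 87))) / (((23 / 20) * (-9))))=-4.68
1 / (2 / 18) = 9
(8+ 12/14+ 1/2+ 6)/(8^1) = 215/112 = 1.92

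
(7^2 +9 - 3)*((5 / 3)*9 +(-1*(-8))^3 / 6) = 16555 / 3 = 5518.33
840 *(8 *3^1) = 20160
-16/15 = -1.07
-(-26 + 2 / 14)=181 / 7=25.86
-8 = -8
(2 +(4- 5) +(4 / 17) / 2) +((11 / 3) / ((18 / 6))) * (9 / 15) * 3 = 282 / 85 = 3.32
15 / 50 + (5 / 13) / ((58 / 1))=578 / 1885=0.31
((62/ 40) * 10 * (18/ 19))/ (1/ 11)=3069/ 19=161.53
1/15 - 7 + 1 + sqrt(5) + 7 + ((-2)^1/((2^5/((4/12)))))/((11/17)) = 2731/2640 + sqrt(5) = 3.27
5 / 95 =1 / 19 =0.05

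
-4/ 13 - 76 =-992/ 13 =-76.31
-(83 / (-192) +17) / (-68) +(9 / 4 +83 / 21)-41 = -3157957 / 91392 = -34.55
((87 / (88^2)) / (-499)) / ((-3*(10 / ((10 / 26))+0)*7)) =29 / 703294592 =0.00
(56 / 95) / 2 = 28 / 95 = 0.29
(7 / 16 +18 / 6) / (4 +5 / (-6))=165 / 152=1.09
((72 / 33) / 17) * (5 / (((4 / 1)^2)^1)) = 15 / 374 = 0.04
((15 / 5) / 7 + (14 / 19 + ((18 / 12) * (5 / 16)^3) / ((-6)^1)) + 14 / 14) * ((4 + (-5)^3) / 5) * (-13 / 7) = 7396194091 / 76267520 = 96.98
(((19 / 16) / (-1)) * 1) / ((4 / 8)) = -19 / 8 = -2.38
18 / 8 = 9 / 4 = 2.25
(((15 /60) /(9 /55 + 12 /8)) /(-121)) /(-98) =5 /394548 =0.00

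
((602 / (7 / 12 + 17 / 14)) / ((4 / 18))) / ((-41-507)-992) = -8127 / 8305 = -0.98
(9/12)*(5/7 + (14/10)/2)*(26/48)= 1287/2240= 0.57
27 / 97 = 0.28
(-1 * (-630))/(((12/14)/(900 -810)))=66150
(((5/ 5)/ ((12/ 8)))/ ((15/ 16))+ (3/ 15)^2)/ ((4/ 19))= 3.57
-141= -141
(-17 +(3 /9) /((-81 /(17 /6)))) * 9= -24803 /162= -153.10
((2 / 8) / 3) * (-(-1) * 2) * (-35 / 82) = -35 / 492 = -0.07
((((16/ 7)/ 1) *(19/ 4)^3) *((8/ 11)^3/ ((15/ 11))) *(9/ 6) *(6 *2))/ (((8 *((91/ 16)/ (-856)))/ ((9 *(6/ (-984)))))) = 20291226624/ 15800785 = 1284.19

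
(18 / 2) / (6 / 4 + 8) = 18 / 19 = 0.95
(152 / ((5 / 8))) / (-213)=-1216 / 1065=-1.14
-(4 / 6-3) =7 / 3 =2.33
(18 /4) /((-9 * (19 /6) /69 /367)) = -75969 /19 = -3998.37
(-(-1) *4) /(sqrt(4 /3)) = 2 *sqrt(3) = 3.46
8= 8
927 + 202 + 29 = 1158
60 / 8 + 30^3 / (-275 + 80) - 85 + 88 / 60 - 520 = -286453 / 390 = -734.49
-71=-71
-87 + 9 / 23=-1992 / 23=-86.61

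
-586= -586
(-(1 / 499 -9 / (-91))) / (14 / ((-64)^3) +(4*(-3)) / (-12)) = -0.10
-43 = -43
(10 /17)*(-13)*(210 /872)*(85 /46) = -34125 /10028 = -3.40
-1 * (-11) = 11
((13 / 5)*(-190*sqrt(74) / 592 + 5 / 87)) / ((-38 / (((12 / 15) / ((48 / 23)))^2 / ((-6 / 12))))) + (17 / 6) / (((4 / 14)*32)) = 14808041 / 47606400- 6877*sqrt(74) / 1065600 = 0.26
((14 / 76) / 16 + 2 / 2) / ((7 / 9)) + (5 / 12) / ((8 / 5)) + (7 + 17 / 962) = 8.58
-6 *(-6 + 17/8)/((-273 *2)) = -31/728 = -0.04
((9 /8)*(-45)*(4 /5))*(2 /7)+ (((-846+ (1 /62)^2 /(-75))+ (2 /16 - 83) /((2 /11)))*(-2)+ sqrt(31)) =sqrt(31)+ 10462046653 /4036200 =2597.62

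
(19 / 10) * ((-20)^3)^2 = 121600000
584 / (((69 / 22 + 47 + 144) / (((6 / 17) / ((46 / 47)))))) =1811568 / 1669961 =1.08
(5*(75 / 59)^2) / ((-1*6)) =-9375 / 6962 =-1.35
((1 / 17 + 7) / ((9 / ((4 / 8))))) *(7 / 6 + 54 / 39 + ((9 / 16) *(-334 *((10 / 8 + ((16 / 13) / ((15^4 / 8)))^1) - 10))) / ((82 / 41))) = 3858595121 / 11934000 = 323.33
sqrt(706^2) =706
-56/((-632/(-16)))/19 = -112/1501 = -0.07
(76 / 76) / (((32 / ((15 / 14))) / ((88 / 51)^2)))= 605 / 6069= 0.10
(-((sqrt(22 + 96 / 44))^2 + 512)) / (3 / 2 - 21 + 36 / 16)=7864 / 253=31.08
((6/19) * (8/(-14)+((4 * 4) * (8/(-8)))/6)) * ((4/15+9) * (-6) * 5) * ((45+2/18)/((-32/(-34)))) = 2329918/171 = 13625.25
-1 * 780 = -780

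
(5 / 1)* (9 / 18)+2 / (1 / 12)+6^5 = 7802.50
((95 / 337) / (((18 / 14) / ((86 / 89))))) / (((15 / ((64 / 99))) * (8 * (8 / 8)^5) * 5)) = 91504 / 400856445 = 0.00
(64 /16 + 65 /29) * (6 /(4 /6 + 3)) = 3258 /319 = 10.21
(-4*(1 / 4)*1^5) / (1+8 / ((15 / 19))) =-15 / 167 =-0.09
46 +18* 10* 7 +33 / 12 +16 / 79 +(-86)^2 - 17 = 2745393 / 316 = 8687.95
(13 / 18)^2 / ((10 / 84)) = 1183 / 270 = 4.38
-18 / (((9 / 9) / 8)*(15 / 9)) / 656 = -27 / 205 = -0.13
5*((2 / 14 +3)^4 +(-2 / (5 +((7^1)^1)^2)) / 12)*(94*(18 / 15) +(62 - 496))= -60944924029 / 388962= -156686.06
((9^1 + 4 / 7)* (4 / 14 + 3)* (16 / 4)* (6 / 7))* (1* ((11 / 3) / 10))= 67804 / 1715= 39.54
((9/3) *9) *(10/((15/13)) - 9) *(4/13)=-36/13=-2.77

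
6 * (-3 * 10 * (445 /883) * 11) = -881100 /883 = -997.85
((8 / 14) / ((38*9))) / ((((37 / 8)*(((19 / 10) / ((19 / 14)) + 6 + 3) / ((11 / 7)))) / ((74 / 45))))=88 / 980343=0.00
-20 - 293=-313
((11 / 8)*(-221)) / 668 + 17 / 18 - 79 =-3776039 / 48096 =-78.51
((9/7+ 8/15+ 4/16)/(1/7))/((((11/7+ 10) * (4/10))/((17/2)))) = 103411/3888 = 26.60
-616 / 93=-6.62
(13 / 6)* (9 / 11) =39 / 22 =1.77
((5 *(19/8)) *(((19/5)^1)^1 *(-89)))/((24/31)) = -995999/192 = -5187.49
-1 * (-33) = 33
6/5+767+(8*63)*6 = 18961/5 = 3792.20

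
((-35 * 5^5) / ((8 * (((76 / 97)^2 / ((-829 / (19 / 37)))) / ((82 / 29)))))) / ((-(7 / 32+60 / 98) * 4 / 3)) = -190247509696453125 / 2073448264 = -91754162.86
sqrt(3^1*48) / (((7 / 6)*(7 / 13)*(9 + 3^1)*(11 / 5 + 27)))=195 / 3577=0.05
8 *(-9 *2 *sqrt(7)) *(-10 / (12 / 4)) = 480 *sqrt(7) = 1269.96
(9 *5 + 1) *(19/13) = 874/13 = 67.23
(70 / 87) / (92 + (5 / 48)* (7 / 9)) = 10080 / 1153591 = 0.01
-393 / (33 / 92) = -12052 / 11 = -1095.64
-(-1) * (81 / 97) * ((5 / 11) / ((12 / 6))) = 405 / 2134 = 0.19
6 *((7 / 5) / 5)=42 / 25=1.68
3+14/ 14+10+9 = 23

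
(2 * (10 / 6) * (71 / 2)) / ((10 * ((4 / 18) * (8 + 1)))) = 71 / 12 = 5.92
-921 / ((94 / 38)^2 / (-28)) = 9309468 / 2209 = 4214.34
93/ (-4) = -93/ 4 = -23.25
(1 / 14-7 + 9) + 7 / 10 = 2.77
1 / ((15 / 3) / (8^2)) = 64 / 5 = 12.80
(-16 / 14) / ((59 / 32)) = -256 / 413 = -0.62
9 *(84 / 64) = 189 / 16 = 11.81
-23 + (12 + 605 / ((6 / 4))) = 1177 / 3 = 392.33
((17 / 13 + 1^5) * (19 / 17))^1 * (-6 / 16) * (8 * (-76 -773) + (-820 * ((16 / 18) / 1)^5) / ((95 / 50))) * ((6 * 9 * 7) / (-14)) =-9861066190 / 53703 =-183622.26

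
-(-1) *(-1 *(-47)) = 47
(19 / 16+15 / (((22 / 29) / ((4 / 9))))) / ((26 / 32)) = 5267 / 429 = 12.28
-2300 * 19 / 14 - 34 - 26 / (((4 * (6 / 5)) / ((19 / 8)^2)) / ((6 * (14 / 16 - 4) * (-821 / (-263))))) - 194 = -1561.10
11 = 11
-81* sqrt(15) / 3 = -27* sqrt(15) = -104.57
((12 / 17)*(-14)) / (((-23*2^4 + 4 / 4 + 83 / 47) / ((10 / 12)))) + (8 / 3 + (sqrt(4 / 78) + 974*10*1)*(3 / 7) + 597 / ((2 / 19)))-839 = sqrt(78) / 91 + 18404140949 / 2042754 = 9009.57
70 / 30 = 7 / 3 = 2.33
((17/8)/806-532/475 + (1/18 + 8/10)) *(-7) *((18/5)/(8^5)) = 2658817/13205504000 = 0.00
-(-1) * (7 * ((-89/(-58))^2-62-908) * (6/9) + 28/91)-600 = -111852695/21866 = -5115.37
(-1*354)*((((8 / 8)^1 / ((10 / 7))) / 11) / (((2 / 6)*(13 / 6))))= -22302 / 715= -31.19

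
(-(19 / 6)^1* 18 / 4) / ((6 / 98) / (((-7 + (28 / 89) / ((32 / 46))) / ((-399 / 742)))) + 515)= -38339511 / 1385616908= -0.03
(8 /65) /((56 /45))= 0.10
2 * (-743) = -1486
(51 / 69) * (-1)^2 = 17 / 23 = 0.74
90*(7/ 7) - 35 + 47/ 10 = 597/ 10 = 59.70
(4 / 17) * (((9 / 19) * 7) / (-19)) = -0.04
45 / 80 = 9 / 16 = 0.56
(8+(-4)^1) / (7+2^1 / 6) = 6 / 11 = 0.55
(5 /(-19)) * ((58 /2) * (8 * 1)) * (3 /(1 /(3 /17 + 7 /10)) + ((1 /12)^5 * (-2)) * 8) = -100797823 /627912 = -160.53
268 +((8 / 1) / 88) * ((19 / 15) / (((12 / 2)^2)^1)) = 1591939 / 5940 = 268.00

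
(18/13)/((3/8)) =48/13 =3.69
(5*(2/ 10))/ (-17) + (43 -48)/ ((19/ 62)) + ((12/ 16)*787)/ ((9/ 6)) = 377.13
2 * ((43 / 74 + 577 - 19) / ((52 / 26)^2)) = 279.29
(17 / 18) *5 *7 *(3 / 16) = 595 / 96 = 6.20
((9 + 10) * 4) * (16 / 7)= 1216 / 7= 173.71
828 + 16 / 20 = 4144 / 5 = 828.80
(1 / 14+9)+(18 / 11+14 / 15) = 26891 / 2310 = 11.64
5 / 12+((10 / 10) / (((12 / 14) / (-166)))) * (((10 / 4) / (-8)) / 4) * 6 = 8755 / 96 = 91.20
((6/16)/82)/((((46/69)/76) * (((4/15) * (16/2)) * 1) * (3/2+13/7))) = 17955/246656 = 0.07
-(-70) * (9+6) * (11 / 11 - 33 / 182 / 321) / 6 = 486575 / 2782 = 174.90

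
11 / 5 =2.20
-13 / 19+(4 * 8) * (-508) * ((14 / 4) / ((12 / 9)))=-810781 / 19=-42672.68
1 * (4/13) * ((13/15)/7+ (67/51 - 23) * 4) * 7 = -618476/3315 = -186.57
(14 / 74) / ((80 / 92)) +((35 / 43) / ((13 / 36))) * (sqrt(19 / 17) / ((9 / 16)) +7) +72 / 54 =2240 * sqrt(323) / 9503 +21505037 / 1240980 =21.57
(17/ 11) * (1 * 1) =1.55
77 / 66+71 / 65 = 881 / 390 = 2.26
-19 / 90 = -0.21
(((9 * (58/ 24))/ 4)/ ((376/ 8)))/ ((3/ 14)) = 0.54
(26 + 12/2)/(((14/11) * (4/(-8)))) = -352/7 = -50.29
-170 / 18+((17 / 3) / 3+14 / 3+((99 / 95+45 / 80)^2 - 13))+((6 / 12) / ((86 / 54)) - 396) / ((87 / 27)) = -3529364707417 / 25929619200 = -136.11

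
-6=-6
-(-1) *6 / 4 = 3 / 2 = 1.50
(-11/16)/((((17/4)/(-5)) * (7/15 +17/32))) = 6600/8143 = 0.81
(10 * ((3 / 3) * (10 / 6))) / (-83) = -50 / 249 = -0.20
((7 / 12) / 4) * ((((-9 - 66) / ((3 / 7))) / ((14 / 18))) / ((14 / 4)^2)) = -75 / 28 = -2.68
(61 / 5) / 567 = 61 / 2835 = 0.02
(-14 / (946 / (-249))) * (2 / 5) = 3486 / 2365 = 1.47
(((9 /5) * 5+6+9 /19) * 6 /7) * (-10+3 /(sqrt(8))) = -2520 /19+189 * sqrt(2) /19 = -118.56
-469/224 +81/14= 827/224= 3.69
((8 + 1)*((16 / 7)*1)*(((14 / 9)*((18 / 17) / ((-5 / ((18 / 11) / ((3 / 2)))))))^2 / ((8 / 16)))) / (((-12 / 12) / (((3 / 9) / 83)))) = -1548288 / 72560675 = -0.02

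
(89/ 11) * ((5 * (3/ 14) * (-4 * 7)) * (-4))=10680/ 11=970.91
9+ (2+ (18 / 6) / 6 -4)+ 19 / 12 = 109 / 12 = 9.08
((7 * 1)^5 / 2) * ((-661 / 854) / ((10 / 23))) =-36502403 / 2440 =-14960.00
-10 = -10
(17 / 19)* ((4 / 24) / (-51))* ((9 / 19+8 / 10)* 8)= -484 / 16245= -0.03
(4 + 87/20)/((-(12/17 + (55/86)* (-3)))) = 122077/17730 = 6.89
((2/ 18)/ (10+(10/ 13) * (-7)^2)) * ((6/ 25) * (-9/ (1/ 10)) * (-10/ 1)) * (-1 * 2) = -156/ 155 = -1.01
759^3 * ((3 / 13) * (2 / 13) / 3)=874490958 / 169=5174502.71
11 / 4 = 2.75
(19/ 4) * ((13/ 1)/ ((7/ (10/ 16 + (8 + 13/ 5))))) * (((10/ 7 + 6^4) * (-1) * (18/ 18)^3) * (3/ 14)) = -27529.73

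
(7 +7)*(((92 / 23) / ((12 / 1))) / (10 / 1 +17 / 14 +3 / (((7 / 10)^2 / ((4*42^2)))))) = 0.00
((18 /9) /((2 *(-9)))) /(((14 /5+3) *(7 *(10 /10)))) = -5 /1827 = -0.00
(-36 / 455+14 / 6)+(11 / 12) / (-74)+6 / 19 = 6544731 / 2558920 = 2.56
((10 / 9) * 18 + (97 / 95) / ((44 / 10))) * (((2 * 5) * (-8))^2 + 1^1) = 54133257 / 418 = 129505.40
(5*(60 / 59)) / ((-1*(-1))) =300 / 59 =5.08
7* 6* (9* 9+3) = 3528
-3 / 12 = -1 / 4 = -0.25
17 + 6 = 23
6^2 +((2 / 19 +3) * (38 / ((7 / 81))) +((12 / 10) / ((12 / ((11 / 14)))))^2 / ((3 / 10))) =8240521 / 5880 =1401.45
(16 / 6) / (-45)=-0.06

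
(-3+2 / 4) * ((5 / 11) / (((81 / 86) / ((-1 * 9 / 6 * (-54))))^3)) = -7950700 / 11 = -722790.91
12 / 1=12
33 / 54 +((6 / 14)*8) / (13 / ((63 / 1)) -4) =-1259 / 4302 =-0.29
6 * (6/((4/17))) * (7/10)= 1071/10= 107.10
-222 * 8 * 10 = -17760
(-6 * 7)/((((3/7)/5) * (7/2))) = -140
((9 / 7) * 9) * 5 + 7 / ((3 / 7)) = 1558 / 21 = 74.19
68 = 68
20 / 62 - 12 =-362 / 31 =-11.68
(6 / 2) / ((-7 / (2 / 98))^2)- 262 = -30824035 / 117649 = -262.00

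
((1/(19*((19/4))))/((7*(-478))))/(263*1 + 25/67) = -67/5328677319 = -0.00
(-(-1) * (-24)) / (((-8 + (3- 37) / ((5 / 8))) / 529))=2645 / 13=203.46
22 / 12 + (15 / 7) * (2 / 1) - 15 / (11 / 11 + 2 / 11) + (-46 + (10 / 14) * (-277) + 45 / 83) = -11324435 / 45318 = -249.89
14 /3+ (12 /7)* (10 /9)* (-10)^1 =-302 /21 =-14.38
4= 4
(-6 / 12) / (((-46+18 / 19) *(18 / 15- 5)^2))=25 / 32528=0.00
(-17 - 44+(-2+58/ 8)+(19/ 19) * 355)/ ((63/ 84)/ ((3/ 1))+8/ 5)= 5985/ 37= 161.76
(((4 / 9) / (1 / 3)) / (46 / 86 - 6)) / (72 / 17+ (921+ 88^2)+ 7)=-731 / 25996170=-0.00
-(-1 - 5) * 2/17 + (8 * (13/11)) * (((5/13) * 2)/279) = 38188/52173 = 0.73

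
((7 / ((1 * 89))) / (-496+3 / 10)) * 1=-70 / 441173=-0.00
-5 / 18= -0.28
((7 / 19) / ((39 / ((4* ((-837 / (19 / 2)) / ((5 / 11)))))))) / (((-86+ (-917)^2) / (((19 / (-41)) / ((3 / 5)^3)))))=477400 / 25544435943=0.00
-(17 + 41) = -58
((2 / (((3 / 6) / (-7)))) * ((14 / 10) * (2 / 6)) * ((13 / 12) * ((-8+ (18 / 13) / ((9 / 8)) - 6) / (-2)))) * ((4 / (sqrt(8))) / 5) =-4067 * sqrt(2) / 225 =-25.56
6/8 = 3/4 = 0.75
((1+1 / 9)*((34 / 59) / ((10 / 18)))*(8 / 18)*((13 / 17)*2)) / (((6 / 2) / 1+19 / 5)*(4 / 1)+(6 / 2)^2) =2080 / 96111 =0.02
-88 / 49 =-1.80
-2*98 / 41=-196 / 41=-4.78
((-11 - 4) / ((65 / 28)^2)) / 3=-784 / 845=-0.93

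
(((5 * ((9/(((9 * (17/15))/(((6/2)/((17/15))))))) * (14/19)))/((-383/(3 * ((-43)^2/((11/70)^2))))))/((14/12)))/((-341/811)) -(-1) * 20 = 894486025046660/86774069833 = 10308.22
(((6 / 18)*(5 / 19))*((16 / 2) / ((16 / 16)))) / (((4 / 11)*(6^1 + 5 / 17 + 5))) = 935 / 5472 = 0.17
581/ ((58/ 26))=260.45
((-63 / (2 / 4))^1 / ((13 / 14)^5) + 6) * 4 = -262152264 / 371293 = -706.05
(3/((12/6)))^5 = 243/32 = 7.59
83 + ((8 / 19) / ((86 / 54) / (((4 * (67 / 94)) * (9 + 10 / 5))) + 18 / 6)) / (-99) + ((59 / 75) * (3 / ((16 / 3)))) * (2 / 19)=83.05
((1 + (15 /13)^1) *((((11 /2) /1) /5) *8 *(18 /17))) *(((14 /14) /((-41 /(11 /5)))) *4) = -975744 /226525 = -4.31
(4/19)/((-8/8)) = -4/19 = -0.21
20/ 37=0.54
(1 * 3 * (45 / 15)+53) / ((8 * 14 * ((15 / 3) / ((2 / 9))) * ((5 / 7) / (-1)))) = -0.03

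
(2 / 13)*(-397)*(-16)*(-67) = -851168 / 13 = -65474.46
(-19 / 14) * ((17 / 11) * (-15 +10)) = 1615 / 154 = 10.49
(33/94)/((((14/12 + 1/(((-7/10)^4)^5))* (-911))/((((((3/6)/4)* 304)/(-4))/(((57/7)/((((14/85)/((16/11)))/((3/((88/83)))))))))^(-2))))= -4823365759530667194780900/34225487408747326235837193989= -0.00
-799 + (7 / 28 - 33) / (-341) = -1089705 / 1364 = -798.90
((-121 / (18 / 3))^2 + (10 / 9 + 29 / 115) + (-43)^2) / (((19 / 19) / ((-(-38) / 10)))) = 177540161 / 20700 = 8576.82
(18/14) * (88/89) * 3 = 2376/623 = 3.81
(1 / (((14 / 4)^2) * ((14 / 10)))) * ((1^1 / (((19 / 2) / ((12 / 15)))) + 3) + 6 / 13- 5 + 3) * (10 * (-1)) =-76360 / 84721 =-0.90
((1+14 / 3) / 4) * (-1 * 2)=-17 / 6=-2.83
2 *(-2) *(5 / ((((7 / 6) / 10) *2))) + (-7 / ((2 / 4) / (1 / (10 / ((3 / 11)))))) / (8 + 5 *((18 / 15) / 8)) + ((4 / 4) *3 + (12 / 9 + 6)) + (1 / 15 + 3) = -139289 / 1925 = -72.36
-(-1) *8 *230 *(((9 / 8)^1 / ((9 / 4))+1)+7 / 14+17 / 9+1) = 80960 / 9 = 8995.56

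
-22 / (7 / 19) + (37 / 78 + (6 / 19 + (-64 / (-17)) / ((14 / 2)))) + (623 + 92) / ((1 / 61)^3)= 4088768438525 / 25194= 162291356.61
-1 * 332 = -332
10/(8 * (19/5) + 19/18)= 900/2831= 0.32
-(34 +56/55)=-1926/55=-35.02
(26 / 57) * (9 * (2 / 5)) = 156 / 95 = 1.64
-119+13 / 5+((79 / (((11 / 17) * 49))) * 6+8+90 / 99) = -249398 / 2695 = -92.54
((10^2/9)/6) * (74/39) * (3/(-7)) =-3700/2457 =-1.51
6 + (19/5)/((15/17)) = 773/75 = 10.31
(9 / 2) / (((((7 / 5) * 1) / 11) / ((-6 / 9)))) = -23.57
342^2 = 116964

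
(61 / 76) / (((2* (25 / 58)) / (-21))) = -37149 / 1900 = -19.55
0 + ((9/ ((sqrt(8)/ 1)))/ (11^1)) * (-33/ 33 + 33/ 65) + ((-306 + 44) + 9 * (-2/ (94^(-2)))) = -159310 - 72 * sqrt(2)/ 715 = -159310.14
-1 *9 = -9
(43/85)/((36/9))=43/340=0.13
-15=-15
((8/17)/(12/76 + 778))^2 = 23104/63174309025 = 0.00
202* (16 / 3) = 3232 / 3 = 1077.33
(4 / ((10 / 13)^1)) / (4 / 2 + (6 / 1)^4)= 13 / 3245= 0.00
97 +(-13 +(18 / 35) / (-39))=83.99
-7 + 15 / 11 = -62 / 11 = -5.64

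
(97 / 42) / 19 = 97 / 798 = 0.12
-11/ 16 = -0.69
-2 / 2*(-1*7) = 7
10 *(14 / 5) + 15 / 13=379 / 13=29.15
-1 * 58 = -58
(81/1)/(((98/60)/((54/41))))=65.32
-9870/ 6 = -1645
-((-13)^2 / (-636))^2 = -28561 / 404496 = -0.07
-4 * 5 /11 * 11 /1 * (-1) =20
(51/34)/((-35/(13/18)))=-13/420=-0.03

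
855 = 855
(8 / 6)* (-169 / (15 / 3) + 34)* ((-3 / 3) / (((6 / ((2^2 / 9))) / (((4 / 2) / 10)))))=-8 / 2025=-0.00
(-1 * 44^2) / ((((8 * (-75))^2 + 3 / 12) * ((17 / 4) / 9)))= -278784 / 24480017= -0.01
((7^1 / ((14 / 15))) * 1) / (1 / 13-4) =-65 / 34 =-1.91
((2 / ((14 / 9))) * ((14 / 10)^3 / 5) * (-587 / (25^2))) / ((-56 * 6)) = 12327 / 6250000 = 0.00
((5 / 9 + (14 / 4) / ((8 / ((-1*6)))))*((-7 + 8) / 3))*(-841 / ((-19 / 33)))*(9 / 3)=-1378399 / 456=-3022.80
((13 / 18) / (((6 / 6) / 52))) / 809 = 338 / 7281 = 0.05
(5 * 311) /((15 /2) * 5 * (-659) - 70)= -622 /9913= -0.06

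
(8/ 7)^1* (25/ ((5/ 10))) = 400/ 7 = 57.14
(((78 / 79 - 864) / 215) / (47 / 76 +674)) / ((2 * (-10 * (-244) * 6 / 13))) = -255151 / 96583843700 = -0.00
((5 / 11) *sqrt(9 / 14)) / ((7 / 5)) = 75 *sqrt(14) / 1078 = 0.26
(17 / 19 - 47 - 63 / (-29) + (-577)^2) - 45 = 183394877 / 551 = 332840.07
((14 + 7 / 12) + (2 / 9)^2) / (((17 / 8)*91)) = 9482 / 125307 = 0.08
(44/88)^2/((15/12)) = 1/5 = 0.20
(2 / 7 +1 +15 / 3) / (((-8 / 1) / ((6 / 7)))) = -0.67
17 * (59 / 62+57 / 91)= 151351 / 5642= 26.83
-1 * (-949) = 949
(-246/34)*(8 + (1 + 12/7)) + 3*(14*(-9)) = -54207/119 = -455.52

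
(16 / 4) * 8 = 32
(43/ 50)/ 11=43/ 550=0.08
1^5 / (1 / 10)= 10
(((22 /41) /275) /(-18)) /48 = -1 /442800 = -0.00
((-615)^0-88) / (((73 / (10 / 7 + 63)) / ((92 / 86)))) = -1804902 / 21973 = -82.14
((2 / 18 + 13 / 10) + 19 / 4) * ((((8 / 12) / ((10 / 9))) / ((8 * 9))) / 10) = 0.01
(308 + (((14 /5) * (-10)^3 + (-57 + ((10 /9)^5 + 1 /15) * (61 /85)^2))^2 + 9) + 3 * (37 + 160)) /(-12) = -9280555864881262699084156 /13650924372933796875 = -679848.16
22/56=11/28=0.39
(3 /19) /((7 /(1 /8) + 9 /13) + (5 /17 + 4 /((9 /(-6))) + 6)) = 1989 /759848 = 0.00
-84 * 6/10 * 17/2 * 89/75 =-63546/125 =-508.37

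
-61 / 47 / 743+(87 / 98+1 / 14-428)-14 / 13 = -9523379688 / 22244677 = -428.12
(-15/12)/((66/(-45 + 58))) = -65/264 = -0.25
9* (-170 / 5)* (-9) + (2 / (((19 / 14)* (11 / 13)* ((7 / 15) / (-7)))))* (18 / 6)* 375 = -5566914 / 209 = -26635.95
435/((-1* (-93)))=4.68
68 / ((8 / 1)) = 17 / 2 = 8.50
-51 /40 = -1.28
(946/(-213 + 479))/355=473/47215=0.01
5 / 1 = 5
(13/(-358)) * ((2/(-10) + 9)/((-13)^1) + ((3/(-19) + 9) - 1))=-8849/34010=-0.26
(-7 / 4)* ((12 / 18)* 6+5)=-63 / 4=-15.75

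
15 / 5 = 3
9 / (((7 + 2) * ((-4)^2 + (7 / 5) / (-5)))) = 25 / 393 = 0.06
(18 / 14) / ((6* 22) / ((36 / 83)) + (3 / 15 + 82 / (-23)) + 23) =3105 / 782383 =0.00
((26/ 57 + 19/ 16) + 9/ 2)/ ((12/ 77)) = 431431/ 10944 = 39.42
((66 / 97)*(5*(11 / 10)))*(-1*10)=-37.42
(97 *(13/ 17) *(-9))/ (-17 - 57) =11349/ 1258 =9.02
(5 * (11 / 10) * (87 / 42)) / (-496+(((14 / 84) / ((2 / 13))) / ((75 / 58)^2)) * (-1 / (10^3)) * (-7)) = -1345781250 / 58589464283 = -0.02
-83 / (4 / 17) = -1411 / 4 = -352.75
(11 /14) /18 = 11 /252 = 0.04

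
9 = 9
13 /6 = 2.17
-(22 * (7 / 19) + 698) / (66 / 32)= -71552 / 209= -342.35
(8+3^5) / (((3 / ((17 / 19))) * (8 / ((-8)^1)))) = -4267 / 57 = -74.86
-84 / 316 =-21 / 79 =-0.27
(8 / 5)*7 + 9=101 / 5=20.20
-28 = -28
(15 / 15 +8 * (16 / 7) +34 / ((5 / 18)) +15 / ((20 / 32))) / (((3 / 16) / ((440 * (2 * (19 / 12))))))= 25855808 / 21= 1231228.95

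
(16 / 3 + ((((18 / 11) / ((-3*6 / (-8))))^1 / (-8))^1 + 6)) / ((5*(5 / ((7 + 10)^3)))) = 1822723 / 825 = 2209.36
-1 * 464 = -464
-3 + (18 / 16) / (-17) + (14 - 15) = -553 / 136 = -4.07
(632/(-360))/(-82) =79/3690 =0.02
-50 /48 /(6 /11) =-275 /144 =-1.91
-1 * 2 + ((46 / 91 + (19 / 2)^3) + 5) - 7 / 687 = 430552231 / 500136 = 860.87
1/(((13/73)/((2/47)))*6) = 73/1833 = 0.04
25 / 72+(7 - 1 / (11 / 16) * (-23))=32315 / 792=40.80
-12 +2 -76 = -86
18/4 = 4.50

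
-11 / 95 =-0.12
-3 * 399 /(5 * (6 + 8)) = -171 /10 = -17.10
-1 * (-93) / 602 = 93 / 602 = 0.15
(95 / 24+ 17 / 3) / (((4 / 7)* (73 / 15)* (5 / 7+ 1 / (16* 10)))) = 94325 / 19637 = 4.80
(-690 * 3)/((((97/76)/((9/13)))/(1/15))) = -94392/1261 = -74.85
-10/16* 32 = -20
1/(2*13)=1/26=0.04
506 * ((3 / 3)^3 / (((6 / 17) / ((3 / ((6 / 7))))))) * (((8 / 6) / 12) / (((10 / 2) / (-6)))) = -30107 / 45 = -669.04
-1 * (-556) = 556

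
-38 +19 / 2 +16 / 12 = -163 / 6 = -27.17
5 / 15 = 1 / 3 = 0.33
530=530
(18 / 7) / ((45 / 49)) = 14 / 5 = 2.80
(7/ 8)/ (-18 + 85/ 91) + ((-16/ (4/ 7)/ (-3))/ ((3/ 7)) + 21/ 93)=76093213/ 3466296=21.95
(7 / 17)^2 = 49 / 289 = 0.17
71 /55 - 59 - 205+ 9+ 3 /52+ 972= 2054477 /2860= 718.35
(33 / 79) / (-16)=-33 / 1264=-0.03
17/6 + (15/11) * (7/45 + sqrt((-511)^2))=15397/22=699.86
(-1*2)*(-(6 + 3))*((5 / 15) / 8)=3 / 4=0.75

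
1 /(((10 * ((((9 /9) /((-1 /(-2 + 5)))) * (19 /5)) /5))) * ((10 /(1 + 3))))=-1 /57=-0.02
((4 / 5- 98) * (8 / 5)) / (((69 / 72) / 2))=-186624 / 575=-324.56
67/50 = 1.34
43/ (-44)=-43/ 44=-0.98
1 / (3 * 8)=1 / 24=0.04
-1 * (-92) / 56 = 23 / 14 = 1.64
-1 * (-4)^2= -16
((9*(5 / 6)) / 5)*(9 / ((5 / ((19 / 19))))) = 27 / 10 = 2.70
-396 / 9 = -44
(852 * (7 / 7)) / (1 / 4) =3408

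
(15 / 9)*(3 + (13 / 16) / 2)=545 / 96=5.68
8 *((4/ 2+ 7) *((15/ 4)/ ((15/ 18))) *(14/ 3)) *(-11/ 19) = -16632/ 19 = -875.37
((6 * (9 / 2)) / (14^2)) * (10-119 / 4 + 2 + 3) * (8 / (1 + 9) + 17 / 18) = -3.54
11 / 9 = 1.22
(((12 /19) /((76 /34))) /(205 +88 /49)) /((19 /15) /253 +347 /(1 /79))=9483705 /190275851676301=0.00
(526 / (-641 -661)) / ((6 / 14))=-263 / 279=-0.94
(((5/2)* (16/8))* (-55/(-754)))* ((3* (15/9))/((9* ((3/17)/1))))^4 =14355171875/400706514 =35.82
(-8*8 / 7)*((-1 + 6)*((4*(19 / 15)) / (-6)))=2432 / 63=38.60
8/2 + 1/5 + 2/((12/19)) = 221/30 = 7.37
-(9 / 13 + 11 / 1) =-152 / 13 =-11.69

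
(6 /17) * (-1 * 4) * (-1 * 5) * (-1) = -120 /17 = -7.06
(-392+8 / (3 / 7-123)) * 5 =-840980 / 429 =-1960.33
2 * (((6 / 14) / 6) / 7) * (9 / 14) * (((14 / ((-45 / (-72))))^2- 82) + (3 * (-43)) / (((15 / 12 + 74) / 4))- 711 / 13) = 4.70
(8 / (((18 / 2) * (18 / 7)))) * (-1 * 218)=-6104 / 81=-75.36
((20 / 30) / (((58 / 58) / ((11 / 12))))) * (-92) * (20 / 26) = -5060 / 117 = -43.25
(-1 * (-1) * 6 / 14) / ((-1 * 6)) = -1 / 14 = -0.07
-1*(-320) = 320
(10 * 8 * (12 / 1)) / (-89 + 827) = 160 / 123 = 1.30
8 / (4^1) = 2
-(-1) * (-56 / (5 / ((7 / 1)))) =-392 / 5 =-78.40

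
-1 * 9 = -9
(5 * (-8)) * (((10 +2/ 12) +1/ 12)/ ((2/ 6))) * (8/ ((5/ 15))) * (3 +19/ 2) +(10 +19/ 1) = -368971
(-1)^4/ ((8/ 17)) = 17/ 8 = 2.12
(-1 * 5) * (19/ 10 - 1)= -9/ 2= -4.50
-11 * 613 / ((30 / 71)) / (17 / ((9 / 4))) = -1436259 / 680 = -2112.15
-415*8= -3320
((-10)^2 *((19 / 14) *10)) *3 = 28500 / 7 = 4071.43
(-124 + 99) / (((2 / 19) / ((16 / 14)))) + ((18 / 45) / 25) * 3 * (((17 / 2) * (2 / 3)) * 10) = -47024 / 175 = -268.71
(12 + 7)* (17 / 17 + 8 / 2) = 95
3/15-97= -484/5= -96.80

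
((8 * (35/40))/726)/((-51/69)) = -161/12342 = -0.01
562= 562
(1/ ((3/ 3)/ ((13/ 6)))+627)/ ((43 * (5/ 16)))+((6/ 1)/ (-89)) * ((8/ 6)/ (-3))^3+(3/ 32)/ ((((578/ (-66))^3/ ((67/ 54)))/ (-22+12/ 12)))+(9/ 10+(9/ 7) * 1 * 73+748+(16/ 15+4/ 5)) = 44823497612781756541/ 50281275082772160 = 891.46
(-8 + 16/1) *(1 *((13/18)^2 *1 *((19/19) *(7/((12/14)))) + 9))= 25777/243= 106.08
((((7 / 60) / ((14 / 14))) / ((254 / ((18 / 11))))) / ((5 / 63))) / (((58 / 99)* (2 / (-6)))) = -35721 / 736600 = -0.05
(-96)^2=9216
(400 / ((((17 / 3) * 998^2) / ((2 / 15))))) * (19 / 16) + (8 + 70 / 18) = 905866493 / 76194306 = 11.89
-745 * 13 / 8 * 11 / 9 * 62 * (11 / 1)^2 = -399612785 / 36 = -11100355.14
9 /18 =1 /2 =0.50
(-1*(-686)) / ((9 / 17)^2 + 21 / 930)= 2265.09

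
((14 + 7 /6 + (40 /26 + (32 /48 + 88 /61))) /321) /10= 89519 /15273180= 0.01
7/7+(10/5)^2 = 5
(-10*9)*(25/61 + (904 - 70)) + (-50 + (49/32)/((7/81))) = -75129.17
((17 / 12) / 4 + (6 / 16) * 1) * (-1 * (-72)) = 105 / 2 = 52.50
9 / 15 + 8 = 43 / 5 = 8.60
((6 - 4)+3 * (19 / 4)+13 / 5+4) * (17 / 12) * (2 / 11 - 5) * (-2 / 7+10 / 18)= -6999869 / 166320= -42.09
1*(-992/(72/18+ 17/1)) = -992/21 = -47.24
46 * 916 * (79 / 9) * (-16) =-53259904 / 9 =-5917767.11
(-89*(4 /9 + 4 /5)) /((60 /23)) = -42.46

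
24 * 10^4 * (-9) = -2160000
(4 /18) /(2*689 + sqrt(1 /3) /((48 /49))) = 2116608 /13125083807 - 1568*sqrt(3) /39375251421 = 0.00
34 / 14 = 2.43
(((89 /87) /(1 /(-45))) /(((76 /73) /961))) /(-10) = 18730851 /4408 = 4249.29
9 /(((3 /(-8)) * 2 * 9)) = -4 /3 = -1.33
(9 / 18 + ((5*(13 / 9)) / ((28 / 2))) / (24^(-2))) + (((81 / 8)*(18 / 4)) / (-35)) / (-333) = 6167241 / 20720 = 297.65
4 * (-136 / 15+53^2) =167996 / 15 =11199.73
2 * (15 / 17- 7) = -208 / 17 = -12.24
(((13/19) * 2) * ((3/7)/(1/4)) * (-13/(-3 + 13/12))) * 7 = 111.38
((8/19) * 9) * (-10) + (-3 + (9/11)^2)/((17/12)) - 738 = -30388590/39083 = -777.54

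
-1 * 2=-2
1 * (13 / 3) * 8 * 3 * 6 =624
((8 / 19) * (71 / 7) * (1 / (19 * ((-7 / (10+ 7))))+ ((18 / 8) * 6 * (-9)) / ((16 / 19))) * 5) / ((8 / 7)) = -218184775 / 80864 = -2698.17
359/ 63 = 5.70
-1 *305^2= -93025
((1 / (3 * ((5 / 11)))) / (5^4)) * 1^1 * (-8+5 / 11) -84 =-787583 / 9375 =-84.01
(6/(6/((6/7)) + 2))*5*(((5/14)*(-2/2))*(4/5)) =-20/21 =-0.95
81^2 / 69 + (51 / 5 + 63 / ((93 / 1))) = 377763 / 3565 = 105.96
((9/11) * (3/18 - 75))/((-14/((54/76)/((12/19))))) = 12123/2464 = 4.92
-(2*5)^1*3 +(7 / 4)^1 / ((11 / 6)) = -639 / 22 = -29.05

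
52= 52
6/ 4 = 3/ 2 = 1.50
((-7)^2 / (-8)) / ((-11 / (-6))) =-3.34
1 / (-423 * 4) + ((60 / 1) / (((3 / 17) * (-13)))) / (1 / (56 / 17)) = -1895053 / 21996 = -86.15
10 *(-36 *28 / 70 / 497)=-144 / 497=-0.29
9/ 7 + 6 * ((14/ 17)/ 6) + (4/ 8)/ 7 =519/ 238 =2.18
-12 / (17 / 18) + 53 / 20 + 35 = 8481 / 340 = 24.94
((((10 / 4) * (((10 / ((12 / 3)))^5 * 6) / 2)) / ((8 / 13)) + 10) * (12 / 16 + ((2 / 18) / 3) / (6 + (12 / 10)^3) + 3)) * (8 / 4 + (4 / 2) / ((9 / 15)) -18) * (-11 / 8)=3593547886225 / 45785088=78487.30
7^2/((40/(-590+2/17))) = -122843/170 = -722.61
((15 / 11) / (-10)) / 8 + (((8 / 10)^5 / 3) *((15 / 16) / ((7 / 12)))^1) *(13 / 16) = 96699 / 770000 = 0.13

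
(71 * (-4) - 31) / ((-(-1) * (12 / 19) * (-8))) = 1995 / 32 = 62.34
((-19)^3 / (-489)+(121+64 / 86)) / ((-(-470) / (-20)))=-5709704 / 988269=-5.78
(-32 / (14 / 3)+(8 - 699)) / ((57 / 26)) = -127010 / 399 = -318.32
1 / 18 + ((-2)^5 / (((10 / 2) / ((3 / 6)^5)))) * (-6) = 113 / 90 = 1.26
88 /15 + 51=853 /15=56.87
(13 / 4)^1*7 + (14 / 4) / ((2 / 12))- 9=139 / 4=34.75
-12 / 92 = -3 / 23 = -0.13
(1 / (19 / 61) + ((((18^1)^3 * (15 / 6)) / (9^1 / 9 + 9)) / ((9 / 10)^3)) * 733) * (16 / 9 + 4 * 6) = 2154047384 / 57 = 37790304.98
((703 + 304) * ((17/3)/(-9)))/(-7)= 17119/189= 90.58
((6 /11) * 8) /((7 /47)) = 2256 /77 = 29.30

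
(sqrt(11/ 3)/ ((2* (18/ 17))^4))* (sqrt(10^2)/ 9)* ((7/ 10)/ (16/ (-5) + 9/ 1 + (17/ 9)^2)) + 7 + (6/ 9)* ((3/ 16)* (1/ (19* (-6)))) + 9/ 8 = 8.13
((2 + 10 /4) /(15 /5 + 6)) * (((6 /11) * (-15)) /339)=-15 /1243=-0.01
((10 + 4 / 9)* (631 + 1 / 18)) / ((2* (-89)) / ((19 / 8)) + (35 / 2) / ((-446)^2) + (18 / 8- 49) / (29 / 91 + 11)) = -259781675530345 / 3116801657934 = -83.35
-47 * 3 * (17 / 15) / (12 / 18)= -2397 / 10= -239.70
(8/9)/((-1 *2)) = -0.44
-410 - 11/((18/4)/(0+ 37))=-4504/9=-500.44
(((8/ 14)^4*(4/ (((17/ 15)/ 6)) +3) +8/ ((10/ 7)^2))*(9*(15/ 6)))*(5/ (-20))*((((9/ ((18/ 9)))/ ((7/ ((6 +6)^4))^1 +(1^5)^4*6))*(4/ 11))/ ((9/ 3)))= -928053065088/ 279321547505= -3.32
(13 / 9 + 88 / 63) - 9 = -388 / 63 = -6.16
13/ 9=1.44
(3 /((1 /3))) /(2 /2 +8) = 1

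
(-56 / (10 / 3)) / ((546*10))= -1 / 325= -0.00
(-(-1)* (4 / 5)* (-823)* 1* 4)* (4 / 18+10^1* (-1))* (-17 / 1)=-19699328 / 45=-437762.84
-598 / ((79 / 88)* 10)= -26312 / 395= -66.61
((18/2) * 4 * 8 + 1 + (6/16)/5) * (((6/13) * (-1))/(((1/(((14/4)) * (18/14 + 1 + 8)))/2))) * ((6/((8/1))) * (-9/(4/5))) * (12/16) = 25288281/416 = 60789.14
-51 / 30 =-1.70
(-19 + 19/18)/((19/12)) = -34/3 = -11.33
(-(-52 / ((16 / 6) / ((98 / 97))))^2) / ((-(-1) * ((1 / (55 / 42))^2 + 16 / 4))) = -11047061025 / 130446376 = -84.69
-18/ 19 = -0.95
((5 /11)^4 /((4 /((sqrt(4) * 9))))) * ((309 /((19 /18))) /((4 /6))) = 46929375 /556358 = 84.35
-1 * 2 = -2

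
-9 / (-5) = 9 / 5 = 1.80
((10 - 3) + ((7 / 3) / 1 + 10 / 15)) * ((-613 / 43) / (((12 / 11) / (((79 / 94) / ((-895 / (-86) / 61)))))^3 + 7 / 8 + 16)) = -2701258849756038377168 / 319961248246504130481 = -8.44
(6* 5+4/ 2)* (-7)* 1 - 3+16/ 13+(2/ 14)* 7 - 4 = -2974/ 13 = -228.77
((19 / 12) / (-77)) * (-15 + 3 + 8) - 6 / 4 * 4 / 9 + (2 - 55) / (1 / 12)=-49017 / 77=-636.58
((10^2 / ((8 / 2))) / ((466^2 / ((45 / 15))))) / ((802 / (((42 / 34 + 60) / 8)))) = 78075 / 23685639232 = 0.00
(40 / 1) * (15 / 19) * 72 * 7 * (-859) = -259761600 / 19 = -13671663.16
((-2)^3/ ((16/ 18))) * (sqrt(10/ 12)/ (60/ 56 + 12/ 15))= -105 * sqrt(30)/ 131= -4.39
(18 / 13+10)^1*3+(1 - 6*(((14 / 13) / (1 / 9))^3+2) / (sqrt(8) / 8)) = 457 / 13 - 24057240*sqrt(2) / 2197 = -15450.54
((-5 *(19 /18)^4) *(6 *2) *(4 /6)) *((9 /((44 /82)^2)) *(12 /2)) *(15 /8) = -5476740025 /313632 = -17462.31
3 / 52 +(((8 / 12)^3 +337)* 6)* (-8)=-7576997 / 468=-16190.16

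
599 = 599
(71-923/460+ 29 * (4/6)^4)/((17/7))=19488959/633420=30.77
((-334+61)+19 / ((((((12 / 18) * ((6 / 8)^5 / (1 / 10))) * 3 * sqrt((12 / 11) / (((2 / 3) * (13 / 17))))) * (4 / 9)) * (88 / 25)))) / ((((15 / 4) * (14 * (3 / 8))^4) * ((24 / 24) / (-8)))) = 106496 / 138915 - 622592 * sqrt(4862) / 8837411121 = 0.76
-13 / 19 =-0.68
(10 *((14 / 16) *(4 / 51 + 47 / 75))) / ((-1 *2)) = -6293 / 2040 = -3.08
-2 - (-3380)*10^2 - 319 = 337679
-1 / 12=-0.08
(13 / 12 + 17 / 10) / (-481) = -0.01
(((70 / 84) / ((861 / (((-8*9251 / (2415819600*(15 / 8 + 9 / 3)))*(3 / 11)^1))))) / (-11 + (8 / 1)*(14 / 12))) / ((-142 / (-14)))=1682 / 17141598960525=0.00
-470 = -470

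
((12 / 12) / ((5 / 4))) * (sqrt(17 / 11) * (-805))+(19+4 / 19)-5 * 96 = -644 * sqrt(187) / 11-8755 / 19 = -1261.39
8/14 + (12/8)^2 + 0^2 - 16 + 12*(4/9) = -659/84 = -7.85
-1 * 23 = -23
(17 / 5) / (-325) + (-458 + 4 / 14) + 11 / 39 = -15610232 / 34125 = -457.44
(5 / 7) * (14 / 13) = 10 / 13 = 0.77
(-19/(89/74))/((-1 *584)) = 0.03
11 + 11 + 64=86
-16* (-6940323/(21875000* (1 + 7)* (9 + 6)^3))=0.00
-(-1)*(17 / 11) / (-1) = -1.55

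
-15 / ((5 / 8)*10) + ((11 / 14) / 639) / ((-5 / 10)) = -53731 / 22365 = -2.40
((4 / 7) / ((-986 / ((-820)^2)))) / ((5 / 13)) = -3496480 / 3451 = -1013.18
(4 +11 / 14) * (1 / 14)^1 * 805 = 7705 / 28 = 275.18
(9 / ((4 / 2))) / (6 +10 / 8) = 18 / 29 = 0.62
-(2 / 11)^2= -4 / 121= -0.03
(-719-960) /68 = -1679 /68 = -24.69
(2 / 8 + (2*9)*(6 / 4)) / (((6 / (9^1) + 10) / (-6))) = -981 / 64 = -15.33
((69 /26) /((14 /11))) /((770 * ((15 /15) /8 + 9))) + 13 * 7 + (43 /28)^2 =347301889 /3720080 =93.36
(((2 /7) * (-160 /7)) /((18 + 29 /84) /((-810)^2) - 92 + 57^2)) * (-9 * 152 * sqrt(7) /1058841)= 20155392000 * sqrt(7) /7541480088015377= 0.00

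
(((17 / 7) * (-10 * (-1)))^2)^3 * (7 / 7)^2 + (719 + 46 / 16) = 205166673.14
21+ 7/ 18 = 385/ 18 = 21.39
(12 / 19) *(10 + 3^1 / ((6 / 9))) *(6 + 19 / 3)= 2146 / 19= 112.95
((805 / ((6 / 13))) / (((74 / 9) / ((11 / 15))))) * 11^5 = 3707877173 / 148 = 25053224.14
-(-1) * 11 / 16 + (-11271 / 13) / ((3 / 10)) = -46229 / 16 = -2889.31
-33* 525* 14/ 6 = -40425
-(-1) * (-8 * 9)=-72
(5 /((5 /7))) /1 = 7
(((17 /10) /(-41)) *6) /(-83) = 51 /17015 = 0.00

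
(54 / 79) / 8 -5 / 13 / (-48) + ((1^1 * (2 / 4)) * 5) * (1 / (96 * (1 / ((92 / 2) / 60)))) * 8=0.25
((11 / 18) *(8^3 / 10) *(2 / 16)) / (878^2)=44 / 8672445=0.00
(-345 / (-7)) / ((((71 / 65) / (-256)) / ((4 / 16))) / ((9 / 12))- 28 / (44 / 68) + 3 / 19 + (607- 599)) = -224967600 / 160387633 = -1.40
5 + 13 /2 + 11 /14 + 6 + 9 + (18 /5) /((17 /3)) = 27.92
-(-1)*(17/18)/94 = 17/1692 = 0.01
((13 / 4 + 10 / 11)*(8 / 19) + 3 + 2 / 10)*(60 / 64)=7761 / 1672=4.64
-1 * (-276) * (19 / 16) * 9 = 11799 / 4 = 2949.75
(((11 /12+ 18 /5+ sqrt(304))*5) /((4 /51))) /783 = 4607 /12528+ 85*sqrt(19) /261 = 1.79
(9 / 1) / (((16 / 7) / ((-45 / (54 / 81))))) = -8505 / 32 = -265.78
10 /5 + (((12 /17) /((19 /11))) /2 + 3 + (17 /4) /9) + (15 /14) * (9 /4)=1316543 /162792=8.09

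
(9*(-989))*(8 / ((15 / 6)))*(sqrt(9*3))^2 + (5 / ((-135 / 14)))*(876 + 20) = -103883984 / 135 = -769510.99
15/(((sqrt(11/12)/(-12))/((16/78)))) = -960*sqrt(33)/143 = -38.56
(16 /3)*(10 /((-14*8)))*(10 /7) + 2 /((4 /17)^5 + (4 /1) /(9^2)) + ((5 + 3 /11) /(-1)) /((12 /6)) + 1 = 2275008929 /60504906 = 37.60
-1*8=-8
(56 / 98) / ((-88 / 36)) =-18 / 77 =-0.23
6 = 6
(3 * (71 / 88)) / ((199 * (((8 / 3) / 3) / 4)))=1917 / 35024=0.05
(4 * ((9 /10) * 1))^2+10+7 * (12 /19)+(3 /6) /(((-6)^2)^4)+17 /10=46402751707 /1595635200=29.08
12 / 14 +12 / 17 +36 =4470 / 119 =37.56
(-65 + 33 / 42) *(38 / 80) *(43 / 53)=-734483 / 29680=-24.75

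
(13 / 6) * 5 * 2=65 / 3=21.67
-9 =-9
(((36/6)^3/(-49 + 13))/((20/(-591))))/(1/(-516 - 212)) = -645372/5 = -129074.40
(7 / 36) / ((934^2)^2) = 0.00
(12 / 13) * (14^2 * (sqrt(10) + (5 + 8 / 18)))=1557.15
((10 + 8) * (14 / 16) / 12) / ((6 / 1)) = 7 / 32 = 0.22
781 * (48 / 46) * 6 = 112464 / 23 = 4889.74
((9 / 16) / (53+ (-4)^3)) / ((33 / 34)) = -51 / 968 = -0.05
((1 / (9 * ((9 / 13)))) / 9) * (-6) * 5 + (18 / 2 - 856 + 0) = -205951 / 243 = -847.53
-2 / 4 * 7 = -7 / 2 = -3.50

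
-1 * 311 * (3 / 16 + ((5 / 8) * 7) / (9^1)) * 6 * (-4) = 30167 / 6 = 5027.83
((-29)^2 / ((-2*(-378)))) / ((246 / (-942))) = -132037 / 30996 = -4.26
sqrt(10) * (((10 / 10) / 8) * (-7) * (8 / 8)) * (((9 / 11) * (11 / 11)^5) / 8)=-63 * sqrt(10) / 704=-0.28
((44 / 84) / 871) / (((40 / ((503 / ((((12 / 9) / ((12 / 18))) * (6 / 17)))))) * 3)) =94061 / 26339040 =0.00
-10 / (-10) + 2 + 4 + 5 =12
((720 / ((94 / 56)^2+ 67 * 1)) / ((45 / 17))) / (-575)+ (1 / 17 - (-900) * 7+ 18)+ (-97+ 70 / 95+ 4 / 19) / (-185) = 2376686883498802 / 376143085025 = 6318.57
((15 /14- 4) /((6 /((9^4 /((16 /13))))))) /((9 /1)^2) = -14391 /448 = -32.12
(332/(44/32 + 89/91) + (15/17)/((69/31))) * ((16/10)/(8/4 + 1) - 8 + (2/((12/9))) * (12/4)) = -8434409939/20093490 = -419.76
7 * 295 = 2065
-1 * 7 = -7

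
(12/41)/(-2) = -6/41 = -0.15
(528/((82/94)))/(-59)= -24816/2419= -10.26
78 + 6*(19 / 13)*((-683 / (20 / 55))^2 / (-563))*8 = -3216803751 / 7319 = -439514.11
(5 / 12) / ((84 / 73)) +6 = 6413 / 1008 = 6.36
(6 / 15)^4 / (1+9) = 8 / 3125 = 0.00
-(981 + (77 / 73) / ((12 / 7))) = -981.62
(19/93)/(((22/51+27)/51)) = 16473/43369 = 0.38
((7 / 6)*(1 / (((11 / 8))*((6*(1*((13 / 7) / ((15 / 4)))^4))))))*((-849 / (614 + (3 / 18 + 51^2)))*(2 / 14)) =-34398826875 / 387883056704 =-0.09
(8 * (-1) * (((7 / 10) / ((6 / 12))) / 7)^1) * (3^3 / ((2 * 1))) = -21.60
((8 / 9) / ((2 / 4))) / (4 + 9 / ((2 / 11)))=32 / 963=0.03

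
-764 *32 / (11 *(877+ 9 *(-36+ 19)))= -6112 / 1991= -3.07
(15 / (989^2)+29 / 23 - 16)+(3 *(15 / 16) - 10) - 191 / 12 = -1776734813 / 46949808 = -37.84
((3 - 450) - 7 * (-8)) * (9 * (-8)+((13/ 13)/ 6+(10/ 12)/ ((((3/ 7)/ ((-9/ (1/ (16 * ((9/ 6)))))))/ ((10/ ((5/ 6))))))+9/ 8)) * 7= 335712209/ 24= 13988008.71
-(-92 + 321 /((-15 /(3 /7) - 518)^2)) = 28134107 /305809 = 92.00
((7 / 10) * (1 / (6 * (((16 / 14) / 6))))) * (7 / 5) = 343 / 400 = 0.86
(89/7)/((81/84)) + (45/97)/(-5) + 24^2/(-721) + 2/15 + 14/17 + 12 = 4052821757/160505415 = 25.25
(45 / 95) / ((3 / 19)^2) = 19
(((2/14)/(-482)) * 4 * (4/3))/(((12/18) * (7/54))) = -216/11809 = -0.02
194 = 194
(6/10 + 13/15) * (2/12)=11/45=0.24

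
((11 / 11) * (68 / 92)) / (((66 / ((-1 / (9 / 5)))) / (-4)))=170 / 6831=0.02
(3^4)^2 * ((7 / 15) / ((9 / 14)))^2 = 86436 / 25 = 3457.44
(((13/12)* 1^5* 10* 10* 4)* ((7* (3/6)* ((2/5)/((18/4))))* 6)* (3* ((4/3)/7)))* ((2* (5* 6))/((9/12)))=332800/9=36977.78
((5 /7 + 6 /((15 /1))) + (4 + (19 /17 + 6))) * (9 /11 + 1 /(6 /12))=225618 /6545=34.47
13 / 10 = 1.30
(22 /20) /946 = 1 /860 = 0.00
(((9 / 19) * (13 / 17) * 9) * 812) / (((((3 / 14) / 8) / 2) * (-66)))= -10640448 / 3553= -2994.78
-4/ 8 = -1/ 2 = -0.50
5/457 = 0.01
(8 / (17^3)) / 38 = 4 / 93347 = 0.00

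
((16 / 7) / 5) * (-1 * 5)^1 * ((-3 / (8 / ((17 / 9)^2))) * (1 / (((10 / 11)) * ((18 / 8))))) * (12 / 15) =1.20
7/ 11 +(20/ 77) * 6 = 2.19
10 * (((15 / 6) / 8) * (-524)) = -3275 / 2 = -1637.50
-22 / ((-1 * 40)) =11 / 20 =0.55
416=416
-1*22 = -22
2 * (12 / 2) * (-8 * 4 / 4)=-96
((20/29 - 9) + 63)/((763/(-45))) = -71370/22127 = -3.23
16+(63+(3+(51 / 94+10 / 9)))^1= 70771 / 846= 83.65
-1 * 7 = -7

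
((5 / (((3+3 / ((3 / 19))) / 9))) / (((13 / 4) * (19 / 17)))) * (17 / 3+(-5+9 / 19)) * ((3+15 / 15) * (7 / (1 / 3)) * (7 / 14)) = 107100 / 3971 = 26.97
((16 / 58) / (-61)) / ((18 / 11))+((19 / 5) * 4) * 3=3629768 / 79605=45.60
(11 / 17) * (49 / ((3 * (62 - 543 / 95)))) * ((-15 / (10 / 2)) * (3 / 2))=-153615 / 181798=-0.84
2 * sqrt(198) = 6 * sqrt(22) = 28.14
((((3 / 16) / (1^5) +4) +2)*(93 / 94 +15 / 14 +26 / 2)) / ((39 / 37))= 88.41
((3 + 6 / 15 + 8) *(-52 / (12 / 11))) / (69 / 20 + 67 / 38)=-206492 / 1981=-104.24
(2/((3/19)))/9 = 38/27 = 1.41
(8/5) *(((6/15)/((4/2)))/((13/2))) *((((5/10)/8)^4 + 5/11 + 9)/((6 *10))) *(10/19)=1363151/333864960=0.00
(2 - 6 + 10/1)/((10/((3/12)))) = 3/20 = 0.15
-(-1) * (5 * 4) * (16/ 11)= 320/ 11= 29.09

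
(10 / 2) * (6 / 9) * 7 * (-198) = -4620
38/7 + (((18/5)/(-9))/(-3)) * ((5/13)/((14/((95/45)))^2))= 5.43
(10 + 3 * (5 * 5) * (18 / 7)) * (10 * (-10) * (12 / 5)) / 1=-340800 / 7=-48685.71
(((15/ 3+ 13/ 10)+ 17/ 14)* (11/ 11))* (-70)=-526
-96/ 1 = -96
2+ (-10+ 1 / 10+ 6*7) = 34.10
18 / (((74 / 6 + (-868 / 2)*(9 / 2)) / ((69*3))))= -5589 / 2911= -1.92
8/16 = 1/2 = 0.50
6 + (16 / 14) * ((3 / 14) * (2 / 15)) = 1478 / 245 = 6.03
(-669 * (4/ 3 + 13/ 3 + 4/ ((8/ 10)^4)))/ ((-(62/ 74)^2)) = 904565381/ 61504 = 14707.42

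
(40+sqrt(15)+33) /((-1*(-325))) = sqrt(15) /325+73 /325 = 0.24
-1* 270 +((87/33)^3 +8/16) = -668631/2662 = -251.18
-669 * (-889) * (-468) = -278338788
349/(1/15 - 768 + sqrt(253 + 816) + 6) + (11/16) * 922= 165171505279/260763032 - 78525 * sqrt(1069)/130381516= 633.40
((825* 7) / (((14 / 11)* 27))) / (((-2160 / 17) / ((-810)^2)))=-6942375 / 8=-867796.88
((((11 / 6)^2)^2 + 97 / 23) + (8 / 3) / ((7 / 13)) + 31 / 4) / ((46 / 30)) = 29438065 / 1599696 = 18.40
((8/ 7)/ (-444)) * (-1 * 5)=10/ 777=0.01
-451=-451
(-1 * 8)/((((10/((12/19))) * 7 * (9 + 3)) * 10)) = -2/3325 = -0.00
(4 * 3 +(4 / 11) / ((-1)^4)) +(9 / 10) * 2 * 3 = 977 / 55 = 17.76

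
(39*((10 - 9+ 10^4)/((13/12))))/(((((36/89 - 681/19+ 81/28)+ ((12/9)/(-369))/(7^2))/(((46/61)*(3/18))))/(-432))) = 437505539251947264/728381838497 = 600654.10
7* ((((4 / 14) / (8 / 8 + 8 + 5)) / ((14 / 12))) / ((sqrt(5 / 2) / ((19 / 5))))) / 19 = 6* sqrt(10) / 1225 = 0.02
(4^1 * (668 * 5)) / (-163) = -13360 / 163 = -81.96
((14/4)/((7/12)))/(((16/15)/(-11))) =-495/8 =-61.88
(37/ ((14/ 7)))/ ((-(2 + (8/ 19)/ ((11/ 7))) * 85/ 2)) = -7733/ 40290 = -0.19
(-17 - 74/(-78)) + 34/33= -2148/143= -15.02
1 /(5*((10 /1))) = 0.02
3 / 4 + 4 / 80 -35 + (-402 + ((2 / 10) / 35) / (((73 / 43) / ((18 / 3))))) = -5572197 / 12775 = -436.18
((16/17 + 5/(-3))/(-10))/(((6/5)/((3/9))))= 37/1836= 0.02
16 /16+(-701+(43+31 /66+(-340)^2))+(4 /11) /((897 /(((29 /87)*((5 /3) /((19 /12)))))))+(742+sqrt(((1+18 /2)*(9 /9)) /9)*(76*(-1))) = 130127412523 /1124838 - 76*sqrt(10) /3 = 115605.36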